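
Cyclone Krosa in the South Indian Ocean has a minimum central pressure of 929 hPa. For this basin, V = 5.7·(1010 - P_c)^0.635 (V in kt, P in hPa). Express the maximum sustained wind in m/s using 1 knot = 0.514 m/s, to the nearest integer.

ΔP = 1010 − 929 = 81 hPa.
V ≈ 5.7 × 81^0.635 = 5.7 × 16.289 ≈ 92.846 kt.
92.846 × 0.514 ≈ 47.72 m/s → 48 m/s.

48 m/s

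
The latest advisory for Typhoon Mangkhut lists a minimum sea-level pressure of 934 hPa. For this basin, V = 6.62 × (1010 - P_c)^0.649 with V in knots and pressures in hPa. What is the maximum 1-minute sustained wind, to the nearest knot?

110 kt

ΔP = 1010 − 934 = 76 hPa.
76^0.649 ≈ 16.621.
V ≈ 6.62 × 16.621 ≈ 110.0 kt.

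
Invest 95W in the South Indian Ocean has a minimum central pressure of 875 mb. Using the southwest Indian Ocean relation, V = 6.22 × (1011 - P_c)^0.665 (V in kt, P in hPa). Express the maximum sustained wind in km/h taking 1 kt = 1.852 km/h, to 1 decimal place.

302.2 km/h

ΔP = 1011 − 875 = 136 mb.
V ≈ 6.22 × 136^0.665 = 6.22 × 26.230 ≈ 163.153 kt.
163.153 × 1.852 ≈ 302.16 km/h → 302.2 km/h.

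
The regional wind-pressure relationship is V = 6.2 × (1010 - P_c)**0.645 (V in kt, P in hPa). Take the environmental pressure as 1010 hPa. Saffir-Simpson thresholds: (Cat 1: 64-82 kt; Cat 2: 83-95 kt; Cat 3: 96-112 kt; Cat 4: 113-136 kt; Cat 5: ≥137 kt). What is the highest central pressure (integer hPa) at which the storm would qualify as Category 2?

954 hPa

Category 2 begins at V = 83 kt.
Required ΔP = (83/6.2)^(1/0.645) = 13.387^1.550 ≈ 55.82 hPa.
P_c ≤ 1010 − 55.82 = 954.18, so the highest integer P_c is 954 hPa.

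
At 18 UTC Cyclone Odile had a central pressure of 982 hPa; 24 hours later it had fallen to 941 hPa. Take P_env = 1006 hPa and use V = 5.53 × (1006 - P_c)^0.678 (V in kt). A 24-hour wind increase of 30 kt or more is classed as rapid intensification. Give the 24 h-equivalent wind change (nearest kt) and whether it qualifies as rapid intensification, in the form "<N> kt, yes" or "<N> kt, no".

V₁: ΔP = 24, V ≈ 5.53 × 24^0.678 ≈ 47.70 kt.
V₂: ΔP = 65, V ≈ 5.53 × 65^0.678 ≈ 93.73 kt.
ΔV over 24 h = 46.03 kt → 24 h equivalent = 46.03 × 24/24 ≈ 46.03 kt.
46 kt ≥ 30 kt ⇒ rapid intensification.

46 kt, yes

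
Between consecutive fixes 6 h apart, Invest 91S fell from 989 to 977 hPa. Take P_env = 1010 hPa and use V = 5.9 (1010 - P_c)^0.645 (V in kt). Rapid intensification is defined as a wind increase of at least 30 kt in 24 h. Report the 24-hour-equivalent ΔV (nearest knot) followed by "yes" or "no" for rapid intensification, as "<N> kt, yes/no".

V₁: ΔP = 21, V ≈ 5.9 × 21^0.645 ≈ 42.04 kt.
V₂: ΔP = 33, V ≈ 5.9 × 33^0.645 ≈ 56.27 kt.
ΔV over 6 h = 14.23 kt → 24 h equivalent = 14.23 × 24/6 ≈ 56.92 kt.
57 kt ≥ 30 kt ⇒ rapid intensification.

57 kt, yes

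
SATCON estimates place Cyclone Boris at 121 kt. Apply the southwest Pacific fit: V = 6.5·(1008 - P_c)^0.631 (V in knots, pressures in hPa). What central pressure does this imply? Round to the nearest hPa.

ΔP = (V / 6.5)^(1/0.631) = (121/6.5)^1.585.
121/6.5 = 18.615; 18.615^1.585 ≈ 102.91 hPa.
P_c = 1008 − 102.91 = 905.09 ≈ 905 hPa.

905 hPa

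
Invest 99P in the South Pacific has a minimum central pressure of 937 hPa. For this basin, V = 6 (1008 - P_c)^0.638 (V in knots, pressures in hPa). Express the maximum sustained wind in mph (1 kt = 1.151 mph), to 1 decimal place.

104.8 mph

ΔP = 1008 − 937 = 71 hPa.
V ≈ 6 × 71^0.638 = 6 × 15.174 ≈ 91.045 kt.
91.045 × 1.151 ≈ 104.79 mph → 104.8 mph.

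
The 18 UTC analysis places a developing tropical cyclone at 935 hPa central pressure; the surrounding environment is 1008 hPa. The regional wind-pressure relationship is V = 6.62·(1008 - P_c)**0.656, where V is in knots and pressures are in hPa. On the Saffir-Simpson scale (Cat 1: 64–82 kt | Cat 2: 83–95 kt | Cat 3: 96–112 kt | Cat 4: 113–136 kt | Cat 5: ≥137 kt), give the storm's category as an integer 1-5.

ΔP = 1008 − 935 = 73 hPa.
V ≈ 6.62 × 73^0.656 = 6.62 × 16.69 ≈ 110 kt.
110 kt falls in the Category 3 band.

3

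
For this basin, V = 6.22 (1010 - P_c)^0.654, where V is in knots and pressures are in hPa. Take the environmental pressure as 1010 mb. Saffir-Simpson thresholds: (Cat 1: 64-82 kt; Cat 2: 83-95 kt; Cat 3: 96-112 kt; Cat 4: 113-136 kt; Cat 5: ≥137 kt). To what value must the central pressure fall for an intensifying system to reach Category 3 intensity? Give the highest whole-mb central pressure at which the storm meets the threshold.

Category 3 begins at V = 96 kt.
Required ΔP = (96/6.22)^(1/0.654) = 15.434^1.529 ≈ 65.65 mb.
P_c ≤ 1010 − 65.65 = 944.35, so the highest integer P_c is 944 mb.

944 mb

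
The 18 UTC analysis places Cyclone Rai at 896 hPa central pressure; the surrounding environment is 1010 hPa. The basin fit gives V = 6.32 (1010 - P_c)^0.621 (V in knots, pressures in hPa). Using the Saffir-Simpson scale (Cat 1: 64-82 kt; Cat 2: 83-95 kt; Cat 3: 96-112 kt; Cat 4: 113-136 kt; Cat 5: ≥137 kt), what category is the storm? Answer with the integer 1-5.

4

ΔP = 1010 − 896 = 114 hPa.
V ≈ 6.32 × 114^0.621 = 6.32 × 18.94 ≈ 120 kt.
120 kt falls in the Category 4 band.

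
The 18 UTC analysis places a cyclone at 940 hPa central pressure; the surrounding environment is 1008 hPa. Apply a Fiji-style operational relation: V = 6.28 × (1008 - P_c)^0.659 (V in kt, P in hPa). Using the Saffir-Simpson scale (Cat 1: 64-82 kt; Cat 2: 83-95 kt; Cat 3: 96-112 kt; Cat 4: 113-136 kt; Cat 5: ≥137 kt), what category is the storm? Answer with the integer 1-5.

ΔP = 1008 − 940 = 68 hPa.
V ≈ 6.28 × 68^0.659 = 6.28 × 16.13 ≈ 101 kt.
101 kt falls in the Category 3 band.

3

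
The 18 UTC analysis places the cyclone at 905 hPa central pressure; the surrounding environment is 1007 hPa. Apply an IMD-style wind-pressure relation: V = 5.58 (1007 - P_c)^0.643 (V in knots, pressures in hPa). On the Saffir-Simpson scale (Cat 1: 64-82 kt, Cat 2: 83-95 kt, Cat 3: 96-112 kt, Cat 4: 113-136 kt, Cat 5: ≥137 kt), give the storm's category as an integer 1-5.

3

ΔP = 1007 − 905 = 102 hPa.
V ≈ 5.58 × 102^0.643 = 5.58 × 19.57 ≈ 109 kt.
109 kt falls in the Category 3 band.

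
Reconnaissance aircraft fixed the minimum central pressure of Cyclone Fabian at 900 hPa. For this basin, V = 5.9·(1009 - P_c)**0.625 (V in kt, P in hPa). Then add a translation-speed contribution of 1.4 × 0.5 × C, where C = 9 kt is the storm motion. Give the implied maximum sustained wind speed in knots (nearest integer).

117 kt

ΔP = 1009 − 900 = 109 hPa.
109^0.625 ≈ 18.767.
V ≈ 5.9 × 18.767 ≈ 110.7 kt.
Translation term: 1.4 × 0.5 × 9 = 6.3 kt.
Corrected V ≈ 117 kt → 117 kt.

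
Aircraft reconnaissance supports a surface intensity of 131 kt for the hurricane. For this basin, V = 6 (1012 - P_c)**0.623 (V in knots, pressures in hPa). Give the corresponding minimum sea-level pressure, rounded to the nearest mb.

871 mb

ΔP = (V / 6)^(1/0.623) = (131/6)^1.605.
131/6 = 21.833; 21.833^1.605 ≈ 141.08 mb.
P_c = 1012 − 141.08 = 870.92 ≈ 871 mb.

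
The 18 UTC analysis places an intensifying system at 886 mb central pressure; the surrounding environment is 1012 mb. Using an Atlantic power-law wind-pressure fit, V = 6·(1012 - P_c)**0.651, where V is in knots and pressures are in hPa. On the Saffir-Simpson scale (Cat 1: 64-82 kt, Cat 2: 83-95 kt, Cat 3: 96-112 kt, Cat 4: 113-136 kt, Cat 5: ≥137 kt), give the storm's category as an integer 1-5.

5

ΔP = 1012 − 886 = 126 mb.
V ≈ 6 × 126^0.651 = 6 × 23.30 ≈ 140 kt.
140 kt falls in the Category 5 band.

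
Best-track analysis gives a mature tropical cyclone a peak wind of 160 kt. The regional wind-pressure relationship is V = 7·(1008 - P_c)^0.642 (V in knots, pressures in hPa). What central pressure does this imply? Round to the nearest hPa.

877 hPa

ΔP = (V / 7)^(1/0.642) = (160/7)^1.558.
160/7 = 22.857; 22.857^1.558 ≈ 130.87 hPa.
P_c = 1008 − 130.87 = 877.13 ≈ 877 hPa.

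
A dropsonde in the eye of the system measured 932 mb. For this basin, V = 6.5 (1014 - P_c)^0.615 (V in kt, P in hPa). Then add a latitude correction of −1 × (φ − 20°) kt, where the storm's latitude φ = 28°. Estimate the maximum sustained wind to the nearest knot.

90 kt

ΔP = 1014 − 932 = 82 mb.
82^0.615 ≈ 15.031.
V ≈ 6.5 × 15.031 ≈ 97.7 kt.
Latitude correction: −1 × (28 − 20) = -8 kt.
Corrected V ≈ 89.7 kt → 90 kt.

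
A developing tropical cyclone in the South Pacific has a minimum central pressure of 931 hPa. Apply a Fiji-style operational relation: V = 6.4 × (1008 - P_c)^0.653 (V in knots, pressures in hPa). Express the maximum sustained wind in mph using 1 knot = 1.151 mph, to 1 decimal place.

125.6 mph

ΔP = 1008 − 931 = 77 hPa.
V ≈ 6.4 × 77^0.653 = 6.4 × 17.056 ≈ 109.159 kt.
109.159 × 1.151 ≈ 125.64 mph → 125.6 mph.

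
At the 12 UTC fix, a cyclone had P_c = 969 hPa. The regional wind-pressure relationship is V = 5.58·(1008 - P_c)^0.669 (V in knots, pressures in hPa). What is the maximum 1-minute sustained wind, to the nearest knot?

ΔP = 1008 − 969 = 39 hPa.
39^0.669 ≈ 11.599.
V ≈ 5.58 × 11.599 ≈ 64.7 kt.

65 kt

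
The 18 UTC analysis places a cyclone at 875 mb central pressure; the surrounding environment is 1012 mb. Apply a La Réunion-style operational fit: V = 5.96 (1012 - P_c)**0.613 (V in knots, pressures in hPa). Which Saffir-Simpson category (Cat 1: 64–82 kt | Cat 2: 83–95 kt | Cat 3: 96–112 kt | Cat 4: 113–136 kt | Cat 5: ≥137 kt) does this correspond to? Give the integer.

4

ΔP = 1012 − 875 = 137 mb.
V ≈ 5.96 × 137^0.613 = 5.96 × 20.41 ≈ 122 kt.
122 kt falls in the Category 4 band.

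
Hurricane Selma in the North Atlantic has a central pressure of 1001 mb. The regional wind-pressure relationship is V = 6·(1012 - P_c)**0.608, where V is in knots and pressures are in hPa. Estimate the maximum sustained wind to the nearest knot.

26 kt

ΔP = 1012 − 1001 = 11 mb.
11^0.608 ≈ 4.297.
V ≈ 6 × 4.297 ≈ 25.8 kt.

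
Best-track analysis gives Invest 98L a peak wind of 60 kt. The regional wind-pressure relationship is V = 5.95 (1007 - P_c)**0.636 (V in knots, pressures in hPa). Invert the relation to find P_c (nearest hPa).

969 hPa

ΔP = (V / 5.95)^(1/0.636) = (60/5.95)^1.572.
60/5.95 = 10.084; 10.084^1.572 ≈ 37.85 hPa.
P_c = 1007 − 37.85 = 969.15 ≈ 969 hPa.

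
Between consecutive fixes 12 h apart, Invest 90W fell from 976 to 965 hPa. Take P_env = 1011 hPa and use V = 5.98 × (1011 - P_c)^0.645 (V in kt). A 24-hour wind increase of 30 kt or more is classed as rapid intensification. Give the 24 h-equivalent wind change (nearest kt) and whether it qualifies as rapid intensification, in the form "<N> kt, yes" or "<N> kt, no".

V₁: ΔP = 35, V ≈ 5.98 × 35^0.645 ≈ 59.24 kt.
V₂: ΔP = 46, V ≈ 5.98 × 46^0.645 ≈ 70.66 kt.
ΔV over 12 h = 11.42 kt → 24 h equivalent = 11.42 × 24/12 ≈ 22.84 kt.
23 kt < 30 kt ⇒ not rapid intensification.

23 kt, no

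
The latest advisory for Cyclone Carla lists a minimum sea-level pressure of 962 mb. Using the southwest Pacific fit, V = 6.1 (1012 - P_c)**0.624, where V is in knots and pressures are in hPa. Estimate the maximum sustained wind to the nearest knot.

ΔP = 1012 − 962 = 50 mb.
50^0.624 ≈ 11.486.
V ≈ 6.1 × 11.486 ≈ 70.1 kt.

70 kt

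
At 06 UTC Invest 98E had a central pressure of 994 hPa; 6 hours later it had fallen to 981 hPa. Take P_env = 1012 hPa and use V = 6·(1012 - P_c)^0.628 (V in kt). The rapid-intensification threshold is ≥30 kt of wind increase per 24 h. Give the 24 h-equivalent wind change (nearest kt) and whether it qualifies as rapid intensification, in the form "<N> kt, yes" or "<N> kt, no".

60 kt, yes

V₁: ΔP = 18, V ≈ 6 × 18^0.628 ≈ 36.85 kt.
V₂: ΔP = 31, V ≈ 6 × 31^0.628 ≈ 51.85 kt.
ΔV over 6 h = 15.00 kt → 24 h equivalent = 15.00 × 24/6 ≈ 60.00 kt.
60 kt ≥ 30 kt ⇒ rapid intensification.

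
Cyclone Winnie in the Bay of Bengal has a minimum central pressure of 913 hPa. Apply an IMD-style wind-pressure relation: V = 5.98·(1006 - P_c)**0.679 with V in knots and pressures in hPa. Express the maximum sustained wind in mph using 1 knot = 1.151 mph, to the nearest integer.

ΔP = 1006 − 913 = 93 hPa.
V ≈ 5.98 × 93^0.679 = 5.98 × 21.707 ≈ 129.808 kt.
129.808 × 1.151 ≈ 149.41 mph → 149 mph.

149 mph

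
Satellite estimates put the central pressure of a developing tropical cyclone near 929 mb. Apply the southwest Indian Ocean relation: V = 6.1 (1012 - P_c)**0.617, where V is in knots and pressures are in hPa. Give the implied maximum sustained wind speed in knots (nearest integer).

93 kt

ΔP = 1012 − 929 = 83 mb.
83^0.617 ≈ 15.278.
V ≈ 6.1 × 15.278 ≈ 93.2 kt.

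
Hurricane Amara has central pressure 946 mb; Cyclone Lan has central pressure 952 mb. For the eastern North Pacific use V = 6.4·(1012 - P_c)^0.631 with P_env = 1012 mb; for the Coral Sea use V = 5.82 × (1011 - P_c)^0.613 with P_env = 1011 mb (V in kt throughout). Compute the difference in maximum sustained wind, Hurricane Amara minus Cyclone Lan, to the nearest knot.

19 kt

Hurricane Amara: ΔP = 66; V ≈ 6.4 × 66^0.631 ≈ 90.01 kt.
Cyclone Lan: ΔP = 59; V ≈ 5.82 × 59^0.613 ≈ 70.87 kt.
Difference ≈ 90.01 − 70.87 = 19.14 → 19 kt.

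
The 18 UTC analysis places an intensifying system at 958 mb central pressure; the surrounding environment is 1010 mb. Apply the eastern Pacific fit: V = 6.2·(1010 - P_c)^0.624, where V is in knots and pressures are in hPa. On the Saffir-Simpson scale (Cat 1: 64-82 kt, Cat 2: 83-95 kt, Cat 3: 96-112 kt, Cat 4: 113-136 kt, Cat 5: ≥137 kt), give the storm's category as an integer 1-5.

ΔP = 1010 − 958 = 52 mb.
V ≈ 6.2 × 52^0.624 = 6.2 × 11.77 ≈ 73 kt.
73 kt falls in the Category 1 band.

1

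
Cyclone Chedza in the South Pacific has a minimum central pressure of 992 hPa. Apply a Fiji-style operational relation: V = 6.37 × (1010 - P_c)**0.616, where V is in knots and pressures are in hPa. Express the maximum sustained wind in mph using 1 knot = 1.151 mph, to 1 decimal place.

43.5 mph

ΔP = 1010 − 992 = 18 hPa.
V ≈ 6.37 × 18^0.616 = 6.37 × 5.933 ≈ 37.791 kt.
37.791 × 1.151 ≈ 43.50 mph → 43.5 mph.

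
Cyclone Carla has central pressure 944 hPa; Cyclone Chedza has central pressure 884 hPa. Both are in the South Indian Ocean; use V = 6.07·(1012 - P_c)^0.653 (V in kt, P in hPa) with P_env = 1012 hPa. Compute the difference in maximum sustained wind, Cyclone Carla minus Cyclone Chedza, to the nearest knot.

-49 kt

Cyclone Carla: ΔP = 68; V ≈ 6.07 × 68^0.653 ≈ 95.46 kt.
Cyclone Chedza: ΔP = 128; V ≈ 6.07 × 128^0.653 ≈ 144.28 kt.
Difference ≈ 95.46 − 144.28 = -48.82 → -49 kt.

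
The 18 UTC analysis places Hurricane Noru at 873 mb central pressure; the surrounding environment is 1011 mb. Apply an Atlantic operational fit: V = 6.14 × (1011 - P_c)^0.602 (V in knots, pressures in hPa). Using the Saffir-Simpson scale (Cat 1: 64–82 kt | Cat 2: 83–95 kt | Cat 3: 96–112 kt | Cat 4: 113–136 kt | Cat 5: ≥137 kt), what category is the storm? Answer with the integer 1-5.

ΔP = 1011 − 873 = 138 mb.
V ≈ 6.14 × 138^0.602 = 6.14 × 19.42 ≈ 119 kt.
119 kt falls in the Category 4 band.

4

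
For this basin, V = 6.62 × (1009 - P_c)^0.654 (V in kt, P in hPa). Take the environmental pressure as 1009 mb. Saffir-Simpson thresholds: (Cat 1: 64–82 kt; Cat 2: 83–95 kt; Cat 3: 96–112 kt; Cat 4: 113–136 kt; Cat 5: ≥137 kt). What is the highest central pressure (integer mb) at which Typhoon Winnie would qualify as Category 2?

Category 2 begins at V = 83 kt.
Required ΔP = (83/6.62)^(1/0.654) = 12.538^1.529 ≈ 47.78 mb.
P_c ≤ 1009 − 47.78 = 961.22, so the highest integer P_c is 961 mb.

961 mb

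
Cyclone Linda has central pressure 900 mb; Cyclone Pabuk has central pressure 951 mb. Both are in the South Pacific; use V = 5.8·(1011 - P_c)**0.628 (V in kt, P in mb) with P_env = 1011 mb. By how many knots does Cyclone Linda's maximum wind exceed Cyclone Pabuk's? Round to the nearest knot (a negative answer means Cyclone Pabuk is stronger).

36 kt

Cyclone Linda: ΔP = 111; V ≈ 5.8 × 111^0.628 ≈ 111.66 kt.
Cyclone Pabuk: ΔP = 60; V ≈ 5.8 × 60^0.628 ≈ 75.88 kt.
Difference ≈ 111.66 − 75.88 = 35.78 → 36 kt.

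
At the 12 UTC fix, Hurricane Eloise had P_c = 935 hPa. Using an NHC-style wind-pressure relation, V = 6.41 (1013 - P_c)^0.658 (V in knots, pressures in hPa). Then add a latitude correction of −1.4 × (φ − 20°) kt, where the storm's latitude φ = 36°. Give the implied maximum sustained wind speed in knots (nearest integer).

ΔP = 1013 − 935 = 78 hPa.
78^0.658 ≈ 17.579.
V ≈ 6.41 × 17.579 ≈ 112.7 kt.
Latitude correction: −1.4 × (36 − 20) = -22.4 kt.
Corrected V ≈ 90.3 kt → 90 kt.

90 kt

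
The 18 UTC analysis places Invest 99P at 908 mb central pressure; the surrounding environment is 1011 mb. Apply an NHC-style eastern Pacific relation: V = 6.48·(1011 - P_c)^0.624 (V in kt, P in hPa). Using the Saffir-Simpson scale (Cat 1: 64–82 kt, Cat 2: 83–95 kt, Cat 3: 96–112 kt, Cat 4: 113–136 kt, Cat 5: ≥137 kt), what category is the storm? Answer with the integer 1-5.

ΔP = 1011 − 908 = 103 mb.
V ≈ 6.48 × 103^0.624 = 6.48 × 18.03 ≈ 117 kt.
117 kt falls in the Category 4 band.

4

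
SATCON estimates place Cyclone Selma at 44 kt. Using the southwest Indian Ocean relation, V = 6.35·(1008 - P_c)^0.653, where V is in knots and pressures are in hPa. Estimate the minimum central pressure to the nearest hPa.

ΔP = (V / 6.35)^(1/0.653) = (44/6.35)^1.531.
44/6.35 = 6.929; 6.929^1.531 ≈ 19.38 hPa.
P_c = 1008 − 19.38 = 988.62 ≈ 989 hPa.

989 hPa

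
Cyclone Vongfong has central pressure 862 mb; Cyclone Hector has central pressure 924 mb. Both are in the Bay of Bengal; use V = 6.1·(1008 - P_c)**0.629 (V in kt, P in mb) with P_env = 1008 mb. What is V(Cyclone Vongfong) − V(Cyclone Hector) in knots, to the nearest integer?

41 kt

Cyclone Vongfong: ΔP = 146; V ≈ 6.1 × 146^0.629 ≈ 140.19 kt.
Cyclone Hector: ΔP = 84; V ≈ 6.1 × 84^0.629 ≈ 99.02 kt.
Difference ≈ 140.19 − 99.02 = 41.17 → 41 kt.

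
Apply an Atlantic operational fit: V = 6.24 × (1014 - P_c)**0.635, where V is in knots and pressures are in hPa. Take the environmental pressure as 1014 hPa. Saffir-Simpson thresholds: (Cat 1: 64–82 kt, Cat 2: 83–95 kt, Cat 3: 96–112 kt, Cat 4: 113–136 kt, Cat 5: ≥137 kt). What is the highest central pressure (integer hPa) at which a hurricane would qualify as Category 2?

955 hPa

Category 2 begins at V = 83 kt.
Required ΔP = (83/6.24)^(1/0.635) = 13.301^1.575 ≈ 58.87 hPa.
P_c ≤ 1014 − 58.87 = 955.13, so the highest integer P_c is 955 hPa.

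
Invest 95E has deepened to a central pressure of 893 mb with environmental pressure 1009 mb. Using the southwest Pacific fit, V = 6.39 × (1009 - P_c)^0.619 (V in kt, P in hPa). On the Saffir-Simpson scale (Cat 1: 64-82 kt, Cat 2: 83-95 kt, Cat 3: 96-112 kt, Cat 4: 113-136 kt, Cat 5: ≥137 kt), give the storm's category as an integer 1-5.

4

ΔP = 1009 − 893 = 116 mb.
V ≈ 6.39 × 116^0.619 = 6.39 × 18.96 ≈ 121 kt.
121 kt falls in the Category 4 band.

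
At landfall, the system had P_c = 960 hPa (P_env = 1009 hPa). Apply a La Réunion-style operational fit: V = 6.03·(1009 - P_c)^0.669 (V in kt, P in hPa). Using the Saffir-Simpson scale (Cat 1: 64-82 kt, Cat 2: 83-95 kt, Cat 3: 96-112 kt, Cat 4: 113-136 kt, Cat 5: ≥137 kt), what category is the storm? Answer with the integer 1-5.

1

ΔP = 1009 − 960 = 49 hPa.
V ≈ 6.03 × 49^0.669 = 6.03 × 13.51 ≈ 81 kt.
81 kt falls in the Category 1 band.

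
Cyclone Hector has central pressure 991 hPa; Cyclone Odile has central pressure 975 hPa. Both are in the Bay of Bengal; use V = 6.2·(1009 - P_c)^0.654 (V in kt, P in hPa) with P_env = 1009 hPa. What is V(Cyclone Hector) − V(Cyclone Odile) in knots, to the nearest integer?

Cyclone Hector: ΔP = 18; V ≈ 6.2 × 18^0.654 ≈ 41.05 kt.
Cyclone Odile: ΔP = 34; V ≈ 6.2 × 34^0.654 ≈ 62.23 kt.
Difference ≈ 41.05 − 62.23 = -21.18 → -21 kt.

-21 kt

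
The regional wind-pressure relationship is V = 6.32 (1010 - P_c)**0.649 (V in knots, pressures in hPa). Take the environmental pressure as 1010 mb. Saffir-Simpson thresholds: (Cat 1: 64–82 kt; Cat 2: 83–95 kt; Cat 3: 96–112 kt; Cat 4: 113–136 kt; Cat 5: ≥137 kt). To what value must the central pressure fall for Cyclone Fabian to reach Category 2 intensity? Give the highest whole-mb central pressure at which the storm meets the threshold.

957 mb

Category 2 begins at V = 83 kt.
Required ΔP = (83/6.32)^(1/0.649) = 13.133^1.541 ≈ 52.87 mb.
P_c ≤ 1010 − 52.87 = 957.13, so the highest integer P_c is 957 mb.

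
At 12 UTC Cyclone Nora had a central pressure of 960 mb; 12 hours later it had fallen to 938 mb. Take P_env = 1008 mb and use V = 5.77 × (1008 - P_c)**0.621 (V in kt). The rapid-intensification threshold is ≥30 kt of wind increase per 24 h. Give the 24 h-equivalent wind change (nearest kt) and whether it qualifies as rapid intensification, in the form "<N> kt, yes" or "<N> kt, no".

V₁: ΔP = 48, V ≈ 5.77 × 48^0.621 ≈ 63.86 kt.
V₂: ΔP = 70, V ≈ 5.77 × 70^0.621 ≈ 80.72 kt.
ΔV over 12 h = 16.86 kt → 24 h equivalent = 16.86 × 24/12 ≈ 33.72 kt.
34 kt ≥ 30 kt ⇒ rapid intensification.

34 kt, yes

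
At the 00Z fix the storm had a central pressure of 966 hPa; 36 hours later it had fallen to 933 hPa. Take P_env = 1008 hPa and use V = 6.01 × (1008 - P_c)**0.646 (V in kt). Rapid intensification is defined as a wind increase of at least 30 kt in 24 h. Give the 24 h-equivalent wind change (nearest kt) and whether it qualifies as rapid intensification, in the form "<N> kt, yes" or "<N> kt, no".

V₁: ΔP = 42, V ≈ 6.01 × 42^0.646 ≈ 67.22 kt.
V₂: ΔP = 75, V ≈ 6.01 × 75^0.646 ≈ 97.76 kt.
ΔV over 36 h = 30.54 kt → 24 h equivalent = 30.54 × 24/36 ≈ 20.36 kt.
20 kt < 30 kt ⇒ not rapid intensification.

20 kt, no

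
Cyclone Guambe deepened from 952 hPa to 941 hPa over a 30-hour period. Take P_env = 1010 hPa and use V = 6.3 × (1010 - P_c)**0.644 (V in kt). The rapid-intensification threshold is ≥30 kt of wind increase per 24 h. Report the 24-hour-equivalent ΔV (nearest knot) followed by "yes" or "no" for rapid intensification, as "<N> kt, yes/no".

8 kt, no

V₁: ΔP = 58, V ≈ 6.3 × 58^0.644 ≈ 86.10 kt.
V₂: ΔP = 69, V ≈ 6.3 × 69^0.644 ≈ 96.29 kt.
ΔV over 30 h = 10.19 kt → 24 h equivalent = 10.19 × 24/30 ≈ 8.15 kt.
8 kt < 30 kt ⇒ not rapid intensification.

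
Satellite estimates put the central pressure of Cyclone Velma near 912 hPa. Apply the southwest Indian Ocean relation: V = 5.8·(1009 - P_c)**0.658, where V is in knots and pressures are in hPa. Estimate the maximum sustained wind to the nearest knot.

118 kt

ΔP = 1009 − 912 = 97 hPa.
97^0.658 ≈ 20.291.
V ≈ 5.8 × 20.291 ≈ 117.7 kt.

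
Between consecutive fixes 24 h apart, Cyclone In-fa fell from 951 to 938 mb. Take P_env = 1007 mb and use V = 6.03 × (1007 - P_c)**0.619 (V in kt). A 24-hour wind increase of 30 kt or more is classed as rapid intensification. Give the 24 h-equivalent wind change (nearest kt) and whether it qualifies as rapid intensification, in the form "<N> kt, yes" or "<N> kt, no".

10 kt, no

V₁: ΔP = 56, V ≈ 6.03 × 56^0.619 ≈ 72.85 kt.
V₂: ΔP = 69, V ≈ 6.03 × 69^0.619 ≈ 82.90 kt.
ΔV over 24 h = 10.05 kt → 24 h equivalent = 10.05 × 24/24 ≈ 10.05 kt.
10 kt < 30 kt ⇒ not rapid intensification.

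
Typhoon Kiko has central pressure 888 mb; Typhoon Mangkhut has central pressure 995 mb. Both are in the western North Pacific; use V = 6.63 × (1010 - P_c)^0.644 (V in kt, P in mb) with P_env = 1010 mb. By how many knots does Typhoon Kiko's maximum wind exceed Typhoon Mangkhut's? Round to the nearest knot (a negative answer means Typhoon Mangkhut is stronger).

Typhoon Kiko: ΔP = 122; V ≈ 6.63 × 122^0.644 ≈ 146.26 kt.
Typhoon Mangkhut: ΔP = 15; V ≈ 6.63 × 15^0.644 ≈ 37.92 kt.
Difference ≈ 146.26 − 37.92 = 108.34 → 108 kt.

108 kt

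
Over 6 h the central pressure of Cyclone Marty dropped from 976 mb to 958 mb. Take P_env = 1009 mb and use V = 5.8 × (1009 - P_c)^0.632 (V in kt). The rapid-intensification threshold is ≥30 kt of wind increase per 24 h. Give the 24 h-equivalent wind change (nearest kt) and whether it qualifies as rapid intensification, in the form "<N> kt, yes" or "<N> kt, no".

V₁: ΔP = 33, V ≈ 5.8 × 33^0.632 ≈ 52.86 kt.
V₂: ΔP = 51, V ≈ 5.8 × 51^0.632 ≈ 69.60 kt.
ΔV over 6 h = 16.74 kt → 24 h equivalent = 16.74 × 24/6 ≈ 66.96 kt.
67 kt ≥ 30 kt ⇒ rapid intensification.

67 kt, yes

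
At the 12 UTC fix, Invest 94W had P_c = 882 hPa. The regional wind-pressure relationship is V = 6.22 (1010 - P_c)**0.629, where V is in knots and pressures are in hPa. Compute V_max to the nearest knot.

132 kt

ΔP = 1010 − 882 = 128 hPa.
128^0.629 ≈ 21.156.
V ≈ 6.22 × 21.156 ≈ 131.6 kt.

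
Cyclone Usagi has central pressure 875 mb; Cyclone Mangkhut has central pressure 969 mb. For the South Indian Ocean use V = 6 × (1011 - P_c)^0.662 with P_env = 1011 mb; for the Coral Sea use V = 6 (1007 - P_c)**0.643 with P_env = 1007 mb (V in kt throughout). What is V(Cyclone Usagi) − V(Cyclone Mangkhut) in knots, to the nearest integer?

Cyclone Usagi: ΔP = 136; V ≈ 6 × 136^0.662 ≈ 155.08 kt.
Cyclone Mangkhut: ΔP = 38; V ≈ 6 × 38^0.643 ≈ 62.22 kt.
Difference ≈ 155.08 − 62.22 = 92.86 → 93 kt.

93 kt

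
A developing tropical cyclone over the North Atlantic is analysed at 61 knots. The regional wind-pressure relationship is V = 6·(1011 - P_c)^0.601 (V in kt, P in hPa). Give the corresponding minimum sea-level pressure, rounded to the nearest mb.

ΔP = (V / 6)^(1/0.601) = (61/6)^1.664.
61/6 = 10.167; 10.167^1.664 ≈ 47.41 mb.
P_c = 1011 − 47.41 = 963.59 ≈ 964 mb.

964 mb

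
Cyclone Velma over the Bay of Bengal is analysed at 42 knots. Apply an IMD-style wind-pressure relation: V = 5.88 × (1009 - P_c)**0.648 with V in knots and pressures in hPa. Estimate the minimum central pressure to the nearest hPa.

ΔP = (V / 5.88)^(1/0.648) = (42/5.88)^1.543.
42/5.88 = 7.143; 7.143^1.543 ≈ 20.78 hPa.
P_c = 1009 − 20.78 = 988.22 ≈ 988 hPa.

988 hPa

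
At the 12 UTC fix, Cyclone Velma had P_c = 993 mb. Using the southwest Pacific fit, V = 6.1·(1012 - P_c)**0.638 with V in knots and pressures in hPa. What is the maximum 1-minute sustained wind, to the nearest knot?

40 kt

ΔP = 1012 − 993 = 19 mb.
19^0.638 ≈ 6.544.
V ≈ 6.1 × 6.544 ≈ 39.9 kt.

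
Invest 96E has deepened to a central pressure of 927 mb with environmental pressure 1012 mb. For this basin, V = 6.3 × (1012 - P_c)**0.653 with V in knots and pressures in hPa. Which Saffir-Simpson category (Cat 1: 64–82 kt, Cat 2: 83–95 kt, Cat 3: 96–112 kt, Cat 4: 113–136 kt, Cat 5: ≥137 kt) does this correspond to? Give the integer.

4

ΔP = 1012 − 927 = 85 mb.
V ≈ 6.3 × 85^0.653 = 6.3 × 18.19 ≈ 115 kt.
115 kt falls in the Category 4 band.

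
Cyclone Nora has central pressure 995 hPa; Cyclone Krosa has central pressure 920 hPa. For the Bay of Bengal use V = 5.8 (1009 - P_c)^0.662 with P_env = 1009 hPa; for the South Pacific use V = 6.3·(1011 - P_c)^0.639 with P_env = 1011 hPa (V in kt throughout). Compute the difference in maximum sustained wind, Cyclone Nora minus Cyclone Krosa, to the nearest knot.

-79 kt

Cyclone Nora: ΔP = 14; V ≈ 5.8 × 14^0.662 ≈ 33.28 kt.
Cyclone Krosa: ΔP = 91; V ≈ 6.3 × 91^0.639 ≈ 112.50 kt.
Difference ≈ 33.28 − 112.50 = -79.22 → -79 kt.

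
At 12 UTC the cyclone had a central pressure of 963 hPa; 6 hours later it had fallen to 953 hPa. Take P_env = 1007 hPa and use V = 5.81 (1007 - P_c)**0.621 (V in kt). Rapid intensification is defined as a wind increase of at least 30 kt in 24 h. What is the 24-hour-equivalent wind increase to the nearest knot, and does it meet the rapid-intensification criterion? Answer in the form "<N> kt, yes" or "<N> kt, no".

V₁: ΔP = 44, V ≈ 5.81 × 44^0.621 ≈ 60.92 kt.
V₂: ΔP = 54, V ≈ 5.81 × 54^0.621 ≈ 69.18 kt.
ΔV over 6 h = 8.26 kt → 24 h equivalent = 8.26 × 24/6 ≈ 33.04 kt.
33 kt ≥ 30 kt ⇒ rapid intensification.

33 kt, yes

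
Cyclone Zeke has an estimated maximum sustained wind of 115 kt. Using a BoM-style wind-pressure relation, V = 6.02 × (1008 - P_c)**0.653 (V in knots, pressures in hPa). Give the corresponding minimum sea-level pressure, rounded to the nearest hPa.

916 hPa

ΔP = (V / 6.02)^(1/0.653) = (115/6.02)^1.531.
115/6.02 = 19.103; 19.103^1.531 ≈ 91.59 hPa.
P_c = 1008 − 91.59 = 916.41 ≈ 916 hPa.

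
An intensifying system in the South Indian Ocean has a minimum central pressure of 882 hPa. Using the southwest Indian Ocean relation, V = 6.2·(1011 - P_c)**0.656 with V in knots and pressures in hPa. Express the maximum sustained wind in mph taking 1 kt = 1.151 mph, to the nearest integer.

173 mph

ΔP = 1011 − 882 = 129 hPa.
V ≈ 6.2 × 129^0.656 = 6.2 × 24.241 ≈ 150.293 kt.
150.293 × 1.151 ≈ 172.99 mph → 173 mph.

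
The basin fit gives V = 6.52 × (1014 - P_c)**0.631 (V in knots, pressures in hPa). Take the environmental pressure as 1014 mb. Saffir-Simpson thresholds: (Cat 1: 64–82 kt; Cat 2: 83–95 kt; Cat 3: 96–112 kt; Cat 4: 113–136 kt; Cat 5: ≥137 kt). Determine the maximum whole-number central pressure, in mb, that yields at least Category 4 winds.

Category 4 begins at V = 113 kt.
Required ΔP = (113/6.52)^(1/0.631) = 17.331^1.585 ≈ 91.89 mb.
P_c ≤ 1014 − 91.89 = 922.11, so the highest integer P_c is 922 mb.

922 mb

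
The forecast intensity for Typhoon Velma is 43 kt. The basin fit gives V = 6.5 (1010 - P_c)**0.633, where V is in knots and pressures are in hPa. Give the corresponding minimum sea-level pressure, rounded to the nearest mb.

ΔP = (V / 6.5)^(1/0.633) = (43/6.5)^1.580.
43/6.5 = 6.615; 6.615^1.580 ≈ 19.78 mb.
P_c = 1010 − 19.78 = 990.22 ≈ 990 mb.

990 mb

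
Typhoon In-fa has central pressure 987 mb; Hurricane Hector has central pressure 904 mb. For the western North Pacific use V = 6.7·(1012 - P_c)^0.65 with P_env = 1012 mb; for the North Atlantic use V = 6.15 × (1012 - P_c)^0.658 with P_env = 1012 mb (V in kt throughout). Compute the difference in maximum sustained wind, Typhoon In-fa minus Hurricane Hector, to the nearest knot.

-80 kt

Typhoon In-fa: ΔP = 25; V ≈ 6.7 × 25^0.65 ≈ 54.29 kt.
Hurricane Hector: ΔP = 108; V ≈ 6.15 × 108^0.658 ≈ 133.93 kt.
Difference ≈ 54.29 − 133.93 = -79.64 → -80 kt.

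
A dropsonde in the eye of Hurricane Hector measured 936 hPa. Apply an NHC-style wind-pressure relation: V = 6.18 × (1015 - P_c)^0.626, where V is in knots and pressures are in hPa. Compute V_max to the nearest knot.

95 kt

ΔP = 1015 − 936 = 79 hPa.
79^0.626 ≈ 15.414.
V ≈ 6.18 × 15.414 ≈ 95.3 kt.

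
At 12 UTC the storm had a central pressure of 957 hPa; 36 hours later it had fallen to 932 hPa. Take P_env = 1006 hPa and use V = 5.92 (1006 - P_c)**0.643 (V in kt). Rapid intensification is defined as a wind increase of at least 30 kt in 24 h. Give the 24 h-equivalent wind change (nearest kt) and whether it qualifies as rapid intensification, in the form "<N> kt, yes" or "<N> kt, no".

V₁: ΔP = 49, V ≈ 5.92 × 49^0.643 ≈ 72.30 kt.
V₂: ΔP = 74, V ≈ 5.92 × 74^0.643 ≈ 94.24 kt.
ΔV over 36 h = 21.94 kt → 24 h equivalent = 21.94 × 24/36 ≈ 14.63 kt.
15 kt < 30 kt ⇒ not rapid intensification.

15 kt, no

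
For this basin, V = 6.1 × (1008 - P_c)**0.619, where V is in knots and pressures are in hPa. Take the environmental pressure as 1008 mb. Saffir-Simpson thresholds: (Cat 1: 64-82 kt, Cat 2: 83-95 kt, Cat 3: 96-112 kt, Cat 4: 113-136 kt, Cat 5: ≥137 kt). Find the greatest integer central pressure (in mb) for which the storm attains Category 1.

Category 1 begins at V = 64 kt.
Required ΔP = (64/6.1)^(1/0.619) = 10.492^1.616 ≈ 44.59 mb.
P_c ≤ 1008 − 44.59 = 963.41, so the highest integer P_c is 963 mb.

963 mb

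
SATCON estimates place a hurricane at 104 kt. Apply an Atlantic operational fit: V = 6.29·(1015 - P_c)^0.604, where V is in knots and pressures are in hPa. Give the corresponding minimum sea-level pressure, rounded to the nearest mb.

ΔP = (V / 6.29)^(1/0.604) = (104/6.29)^1.656.
104/6.29 = 16.534; 16.534^1.656 ≈ 104.04 mb.
P_c = 1015 − 104.04 = 910.96 ≈ 911 mb.

911 mb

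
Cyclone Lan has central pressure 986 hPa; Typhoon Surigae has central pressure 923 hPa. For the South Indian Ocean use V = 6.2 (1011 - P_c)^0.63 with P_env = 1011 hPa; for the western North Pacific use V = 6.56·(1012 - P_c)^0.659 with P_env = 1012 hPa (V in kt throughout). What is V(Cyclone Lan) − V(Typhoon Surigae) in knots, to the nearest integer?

Cyclone Lan: ΔP = 25; V ≈ 6.2 × 25^0.63 ≈ 47.11 kt.
Typhoon Surigae: ΔP = 89; V ≈ 6.56 × 89^0.659 ≈ 126.34 kt.
Difference ≈ 47.11 − 126.34 = -79.23 → -79 kt.

-79 kt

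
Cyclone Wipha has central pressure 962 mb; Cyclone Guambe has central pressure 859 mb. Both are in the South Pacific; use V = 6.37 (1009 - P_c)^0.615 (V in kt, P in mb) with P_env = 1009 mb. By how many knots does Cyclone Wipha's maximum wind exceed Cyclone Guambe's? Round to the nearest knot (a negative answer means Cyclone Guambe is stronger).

-71 kt

Cyclone Wipha: ΔP = 47; V ≈ 6.37 × 47^0.615 ≈ 68.00 kt.
Cyclone Guambe: ΔP = 150; V ≈ 6.37 × 150^0.615 ≈ 138.81 kt.
Difference ≈ 68.00 − 138.81 = -70.81 → -71 kt.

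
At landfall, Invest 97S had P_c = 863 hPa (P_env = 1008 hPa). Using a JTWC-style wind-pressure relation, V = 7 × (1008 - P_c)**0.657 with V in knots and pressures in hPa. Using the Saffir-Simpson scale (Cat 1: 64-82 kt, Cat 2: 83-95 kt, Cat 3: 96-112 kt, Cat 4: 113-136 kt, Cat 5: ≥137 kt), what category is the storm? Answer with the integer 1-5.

5

ΔP = 1008 − 863 = 145 hPa.
V ≈ 7 × 145^0.657 = 7 × 26.30 ≈ 184 kt.
184 kt falls in the Category 5 band.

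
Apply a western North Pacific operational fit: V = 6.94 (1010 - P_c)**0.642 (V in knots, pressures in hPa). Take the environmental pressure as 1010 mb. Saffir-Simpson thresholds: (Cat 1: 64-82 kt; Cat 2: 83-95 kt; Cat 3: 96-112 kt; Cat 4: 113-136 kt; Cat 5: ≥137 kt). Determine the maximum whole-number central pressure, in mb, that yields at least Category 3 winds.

Category 3 begins at V = 96 kt.
Required ΔP = (96/6.94)^(1/0.642) = 13.833^1.558 ≈ 59.86 mb.
P_c ≤ 1010 − 59.86 = 950.14, so the highest integer P_c is 950 mb.

950 mb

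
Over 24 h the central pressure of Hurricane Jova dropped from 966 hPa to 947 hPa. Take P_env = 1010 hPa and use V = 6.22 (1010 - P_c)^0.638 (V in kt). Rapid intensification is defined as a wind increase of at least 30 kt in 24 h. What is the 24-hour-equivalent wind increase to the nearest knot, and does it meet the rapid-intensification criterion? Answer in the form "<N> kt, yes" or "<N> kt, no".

18 kt, no

V₁: ΔP = 44, V ≈ 6.22 × 44^0.638 ≈ 69.55 kt.
V₂: ΔP = 63, V ≈ 6.22 × 63^0.638 ≈ 87.45 kt.
ΔV over 24 h = 17.90 kt → 24 h equivalent = 17.90 × 24/24 ≈ 17.90 kt.
18 kt < 30 kt ⇒ not rapid intensification.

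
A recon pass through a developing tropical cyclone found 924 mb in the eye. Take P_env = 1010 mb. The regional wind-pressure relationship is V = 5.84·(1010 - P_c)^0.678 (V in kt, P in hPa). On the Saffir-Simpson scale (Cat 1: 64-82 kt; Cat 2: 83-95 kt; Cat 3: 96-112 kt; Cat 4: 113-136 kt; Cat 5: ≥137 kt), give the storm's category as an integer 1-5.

4

ΔP = 1010 − 924 = 86 mb.
V ≈ 5.84 × 86^0.678 = 5.84 × 20.49 ≈ 120 kt.
120 kt falls in the Category 4 band.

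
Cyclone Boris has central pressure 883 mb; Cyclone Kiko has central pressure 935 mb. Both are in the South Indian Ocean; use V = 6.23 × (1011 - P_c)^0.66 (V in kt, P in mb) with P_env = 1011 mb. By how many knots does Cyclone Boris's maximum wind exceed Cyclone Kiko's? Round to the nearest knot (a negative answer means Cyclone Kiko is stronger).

Cyclone Boris: ΔP = 128; V ≈ 6.23 × 128^0.66 ≈ 153.20 kt.
Cyclone Kiko: ΔP = 76; V ≈ 6.23 × 76^0.66 ≈ 108.60 kt.
Difference ≈ 153.20 − 108.60 = 44.60 → 45 kt.

45 kt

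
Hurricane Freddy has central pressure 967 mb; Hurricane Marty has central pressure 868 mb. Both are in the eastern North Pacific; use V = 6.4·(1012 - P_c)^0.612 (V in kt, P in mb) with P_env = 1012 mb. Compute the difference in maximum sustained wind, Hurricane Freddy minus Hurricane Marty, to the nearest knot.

-68 kt

Hurricane Freddy: ΔP = 45; V ≈ 6.4 × 45^0.612 ≈ 65.76 kt.
Hurricane Marty: ΔP = 144; V ≈ 6.4 × 144^0.612 ≈ 134.00 kt.
Difference ≈ 65.76 − 134.00 = -68.24 → -68 kt.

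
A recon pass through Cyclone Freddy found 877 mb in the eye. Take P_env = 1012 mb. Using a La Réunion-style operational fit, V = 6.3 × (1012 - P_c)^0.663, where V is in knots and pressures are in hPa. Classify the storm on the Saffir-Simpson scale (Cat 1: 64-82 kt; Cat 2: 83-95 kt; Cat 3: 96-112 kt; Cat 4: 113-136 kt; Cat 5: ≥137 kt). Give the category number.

ΔP = 1012 − 877 = 135 mb.
V ≈ 6.3 × 135^0.663 = 6.3 × 25.85 ≈ 163 kt.
163 kt falls in the Category 5 band.

5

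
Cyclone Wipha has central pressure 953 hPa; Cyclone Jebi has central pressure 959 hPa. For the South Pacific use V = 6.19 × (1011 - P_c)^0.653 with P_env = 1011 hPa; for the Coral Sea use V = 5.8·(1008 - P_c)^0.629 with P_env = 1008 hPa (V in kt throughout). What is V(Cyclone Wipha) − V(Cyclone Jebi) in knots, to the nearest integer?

Cyclone Wipha: ΔP = 58; V ≈ 6.19 × 58^0.653 ≈ 87.74 kt.
Cyclone Jebi: ΔP = 49; V ≈ 5.8 × 49^0.629 ≈ 67.08 kt.
Difference ≈ 87.74 − 67.08 = 20.66 → 21 kt.

21 kt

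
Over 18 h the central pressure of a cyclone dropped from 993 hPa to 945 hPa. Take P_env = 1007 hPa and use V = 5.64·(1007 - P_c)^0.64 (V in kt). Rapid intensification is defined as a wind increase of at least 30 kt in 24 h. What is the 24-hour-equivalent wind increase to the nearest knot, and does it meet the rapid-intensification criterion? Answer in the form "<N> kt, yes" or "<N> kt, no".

V₁: ΔP = 14, V ≈ 5.64 × 14^0.64 ≈ 30.54 kt.
V₂: ΔP = 62, V ≈ 5.64 × 62^0.64 ≈ 79.14 kt.
ΔV over 18 h = 48.60 kt → 24 h equivalent = 48.60 × 24/18 ≈ 64.80 kt.
65 kt ≥ 30 kt ⇒ rapid intensification.

65 kt, yes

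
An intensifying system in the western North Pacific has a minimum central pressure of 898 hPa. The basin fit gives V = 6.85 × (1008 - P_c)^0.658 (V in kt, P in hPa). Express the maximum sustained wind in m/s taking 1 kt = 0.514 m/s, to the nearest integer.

78 m/s

ΔP = 1008 − 898 = 110 hPa.
V ≈ 6.85 × 110^0.658 = 6.85 × 22.041 ≈ 150.983 kt.
150.983 × 0.514 ≈ 77.61 m/s → 78 m/s.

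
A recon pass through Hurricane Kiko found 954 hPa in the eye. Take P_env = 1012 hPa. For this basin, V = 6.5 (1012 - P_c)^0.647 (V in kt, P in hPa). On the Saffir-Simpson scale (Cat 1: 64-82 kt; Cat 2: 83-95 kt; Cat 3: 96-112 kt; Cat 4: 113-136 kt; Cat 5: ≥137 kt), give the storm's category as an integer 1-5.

2

ΔP = 1012 − 954 = 58 hPa.
V ≈ 6.5 × 58^0.647 = 6.5 × 13.83 ≈ 90 kt.
90 kt falls in the Category 2 band.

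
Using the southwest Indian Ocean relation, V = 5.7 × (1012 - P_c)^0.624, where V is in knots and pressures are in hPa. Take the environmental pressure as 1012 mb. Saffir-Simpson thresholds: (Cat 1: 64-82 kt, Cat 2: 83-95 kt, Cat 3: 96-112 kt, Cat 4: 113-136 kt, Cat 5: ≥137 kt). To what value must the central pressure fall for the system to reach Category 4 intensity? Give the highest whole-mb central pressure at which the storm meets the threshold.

892 mb

Category 4 begins at V = 113 kt.
Required ΔP = (113/5.7)^(1/0.624) = 19.825^1.603 ≈ 119.91 mb.
P_c ≤ 1012 − 119.91 = 892.09, so the highest integer P_c is 892 mb.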